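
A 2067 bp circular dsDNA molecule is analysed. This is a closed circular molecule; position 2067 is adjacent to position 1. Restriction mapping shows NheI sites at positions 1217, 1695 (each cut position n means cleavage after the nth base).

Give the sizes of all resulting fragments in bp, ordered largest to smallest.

Circular molecule, 2 cuts → 2 fragments:
  1695 − 1217 = 478 bp
  wrap: 2067 − 1695 + 1217 = 1589 bp
Sorted largest to smallest: 1589, 478 bp.

1589, 478 bp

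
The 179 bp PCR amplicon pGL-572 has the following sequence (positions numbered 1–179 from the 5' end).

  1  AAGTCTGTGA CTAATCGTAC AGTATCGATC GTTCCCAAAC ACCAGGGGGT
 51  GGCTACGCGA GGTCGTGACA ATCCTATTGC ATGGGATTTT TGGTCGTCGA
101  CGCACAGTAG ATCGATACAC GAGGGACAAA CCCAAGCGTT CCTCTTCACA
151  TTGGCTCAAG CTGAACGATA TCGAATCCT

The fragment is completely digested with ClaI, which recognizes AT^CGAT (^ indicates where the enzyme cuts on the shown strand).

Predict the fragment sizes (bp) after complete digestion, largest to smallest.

ClaI sites (ATCGAT) start at positions 24, 111.
ClaI cuts after base 2 of each site, so after positions 25, 112.
Linear molecule, 2 cuts → 3 fragments:
  1–25 → 25 bp
  26–112 → 87 bp
  113–179 → 67 bp
Sorted largest to smallest: 87, 67, 25 bp.

87, 67, 25 bp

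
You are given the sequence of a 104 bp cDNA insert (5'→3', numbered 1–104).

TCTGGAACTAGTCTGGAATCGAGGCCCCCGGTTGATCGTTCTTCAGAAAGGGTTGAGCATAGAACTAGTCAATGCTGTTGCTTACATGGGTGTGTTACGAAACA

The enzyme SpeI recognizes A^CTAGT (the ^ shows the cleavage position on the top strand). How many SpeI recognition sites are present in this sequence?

2

ACTAGT occurs starting at positions 7, 64.
SpeI cuts at 2 sites.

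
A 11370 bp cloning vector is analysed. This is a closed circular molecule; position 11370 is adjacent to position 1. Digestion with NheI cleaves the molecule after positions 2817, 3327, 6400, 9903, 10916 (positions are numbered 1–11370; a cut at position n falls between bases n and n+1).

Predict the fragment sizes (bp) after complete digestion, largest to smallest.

3503, 3271, 3073, 1013, 510 bp

Circular molecule, 5 cuts → 5 fragments:
  3327 − 2817 = 510 bp
  6400 − 3327 = 3073 bp
  9903 − 6400 = 3503 bp
  10916 − 9903 = 1013 bp
  wrap: 11370 − 10916 + 2817 = 3271 bp
Sorted largest to smallest: 3503, 3271, 3073, 1013, 510 bp.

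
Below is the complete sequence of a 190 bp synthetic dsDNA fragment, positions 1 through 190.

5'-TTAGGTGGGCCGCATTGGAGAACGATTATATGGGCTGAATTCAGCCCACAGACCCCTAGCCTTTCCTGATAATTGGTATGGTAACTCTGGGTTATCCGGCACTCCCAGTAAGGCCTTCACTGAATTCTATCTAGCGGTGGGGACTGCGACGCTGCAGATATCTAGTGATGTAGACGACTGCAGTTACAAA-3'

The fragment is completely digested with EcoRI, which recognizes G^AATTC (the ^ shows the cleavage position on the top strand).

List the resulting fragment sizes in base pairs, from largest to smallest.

EcoRI sites (GAATTC) start at positions 37, 122.
EcoRI cuts after the first base of each site, so after positions 37, 122.
Linear molecule, 2 cuts → 3 fragments:
  1–37 → 37 bp
  38–122 → 85 bp
  123–190 → 68 bp
Sorted largest to smallest: 85, 68, 37 bp.

85, 68, 37 bp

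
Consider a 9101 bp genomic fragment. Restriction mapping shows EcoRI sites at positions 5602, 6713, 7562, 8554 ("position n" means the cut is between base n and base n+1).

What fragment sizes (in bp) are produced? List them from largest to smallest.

5602, 1111, 992, 849, 547 bp

Linear molecule, 4 cuts → 5 fragments:
  5602 − 0 = 5602 bp
  6713 − 5602 = 1111 bp
  7562 − 6713 = 849 bp
  8554 − 7562 = 992 bp
  9101 − 8554 = 547 bp
Sorted largest to smallest: 5602, 1111, 992, 849, 547 bp.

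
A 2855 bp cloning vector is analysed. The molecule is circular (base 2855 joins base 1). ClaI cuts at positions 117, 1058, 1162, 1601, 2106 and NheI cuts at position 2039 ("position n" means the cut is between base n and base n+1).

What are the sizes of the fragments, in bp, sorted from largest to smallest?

941, 866, 439, 438, 104, 67 bp

Combined cut positions (sorted): 117, 1058, 1162, 1601, 2039, 2106.
Circular molecule, 6 cuts → 6 fragments:
  1058 − 117 = 941 bp
  1162 − 1058 = 104 bp
  1601 − 1162 = 439 bp
  2039 − 1601 = 438 bp
  2106 − 2039 = 67 bp
  wrap: 2855 − 2106 + 117 = 866 bp
Sorted largest to smallest: 941, 866, 439, 438, 104, 67 bp.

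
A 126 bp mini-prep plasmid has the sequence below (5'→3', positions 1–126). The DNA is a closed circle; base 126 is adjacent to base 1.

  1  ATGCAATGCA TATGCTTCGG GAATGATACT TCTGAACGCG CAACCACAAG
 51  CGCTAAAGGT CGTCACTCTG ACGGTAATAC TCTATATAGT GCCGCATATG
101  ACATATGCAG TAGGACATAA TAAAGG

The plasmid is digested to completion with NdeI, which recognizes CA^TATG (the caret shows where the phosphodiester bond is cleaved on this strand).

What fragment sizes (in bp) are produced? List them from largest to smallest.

86, 33, 7 bp

NdeI sites (CATATG) start at positions 9, 95, 102.
NdeI cuts after base 2 of each site, so after positions 10, 96, 103.
Circular molecule, 3 cuts → 3 fragments:
  11–96 → 86 bp
  97–103 → 7 bp
  104–126 then 1–10 → 23 + 10 = 33 bp
Sorted largest to smallest: 86, 33, 7 bp.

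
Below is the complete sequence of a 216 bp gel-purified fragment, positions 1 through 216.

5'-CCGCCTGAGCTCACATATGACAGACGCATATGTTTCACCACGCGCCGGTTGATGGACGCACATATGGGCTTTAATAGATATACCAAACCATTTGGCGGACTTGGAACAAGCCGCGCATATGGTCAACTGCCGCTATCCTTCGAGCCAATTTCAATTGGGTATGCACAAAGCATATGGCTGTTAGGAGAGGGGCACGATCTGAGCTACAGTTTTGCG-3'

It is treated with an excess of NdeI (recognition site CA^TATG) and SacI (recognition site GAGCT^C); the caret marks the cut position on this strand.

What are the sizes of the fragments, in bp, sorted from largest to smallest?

NdeI sites (CATATG) start at positions 14, 27, 61, 116, 171.
NdeI cuts after base 2 of each site, so after positions 15, 28, 62, 117, 172.
The SacI site (GAGCTC) starts at position 7.
SacI cuts after base 5 of each site (before the last base), so after position 11.
Combined cut positions: 11, 15, 28, 62, 117, 172.
Linear molecule, 6 cuts → 7 fragments:
  1–11 → 11 bp
  12–15 → 4 bp
  16–28 → 13 bp
  29–62 → 34 bp
  63–117 → 55 bp
  118–172 → 55 bp
  173–216 → 44 bp
Sorted largest to smallest: 55, 55, 44, 34, 13, 11, 4 bp.

55, 55, 44, 34, 13, 11, 4 bp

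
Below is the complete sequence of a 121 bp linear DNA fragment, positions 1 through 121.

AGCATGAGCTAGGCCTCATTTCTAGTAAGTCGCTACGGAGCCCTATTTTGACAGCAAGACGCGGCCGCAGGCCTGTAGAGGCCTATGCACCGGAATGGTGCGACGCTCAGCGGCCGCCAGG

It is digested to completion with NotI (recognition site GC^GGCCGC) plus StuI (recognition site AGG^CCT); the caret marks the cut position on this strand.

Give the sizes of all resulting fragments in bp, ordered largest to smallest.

49, 30, 13, 10, 10, 9 bp

NotI sites (GCGGCCGC) start at positions 61, 110.
NotI cuts after base 2 of each site, so after positions 62, 111.
StuI sites (AGGCCT) start at positions 11, 69, 79.
StuI cuts after base 3 of each site, so after positions 13, 71, 81.
Combined cut positions: 13, 62, 71, 81, 111.
Linear molecule, 5 cuts → 6 fragments:
  1–13 → 13 bp
  14–62 → 49 bp
  63–71 → 9 bp
  72–81 → 10 bp
  82–111 → 30 bp
  112–121 → 10 bp
Sorted largest to smallest: 49, 30, 13, 10, 10, 9 bp.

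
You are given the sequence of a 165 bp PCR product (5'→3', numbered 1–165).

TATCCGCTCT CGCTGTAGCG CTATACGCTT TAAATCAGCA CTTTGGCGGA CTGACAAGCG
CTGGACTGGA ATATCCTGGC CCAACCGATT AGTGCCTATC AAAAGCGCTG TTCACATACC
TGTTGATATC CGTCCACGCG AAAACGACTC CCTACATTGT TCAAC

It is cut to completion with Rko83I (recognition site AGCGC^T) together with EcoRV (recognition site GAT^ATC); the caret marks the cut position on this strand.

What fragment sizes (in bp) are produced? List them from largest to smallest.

Rko83I sites (AGCGCT) start at positions 17, 57, 104.
Rko83I cuts after base 5 of each site (before the last base), so after positions 21, 61, 108.
The EcoRV site (GATATC) starts at position 125.
EcoRV cuts after base 3 of each site, so after position 127.
Combined cut positions: 21, 61, 108, 127.
Linear molecule, 4 cuts → 5 fragments:
  1–21 → 21 bp
  22–61 → 40 bp
  62–108 → 47 bp
  109–127 → 19 bp
  128–165 → 38 bp
Sorted largest to smallest: 47, 40, 38, 21, 19 bp.

47, 40, 38, 21, 19 bp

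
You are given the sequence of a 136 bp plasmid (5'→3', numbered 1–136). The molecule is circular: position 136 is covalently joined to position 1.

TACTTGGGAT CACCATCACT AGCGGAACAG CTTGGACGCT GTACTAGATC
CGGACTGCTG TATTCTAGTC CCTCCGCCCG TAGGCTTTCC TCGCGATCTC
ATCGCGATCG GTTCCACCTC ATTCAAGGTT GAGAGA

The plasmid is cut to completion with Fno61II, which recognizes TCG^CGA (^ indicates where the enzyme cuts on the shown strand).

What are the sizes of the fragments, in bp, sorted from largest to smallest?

125, 11 bp

Fno61II sites (TCGCGA) start at positions 91, 102.
Fno61II cuts after base 3 of each site, so after positions 93, 104.
Circular molecule, 2 cuts → 2 fragments:
  94–104 → 11 bp
  105–136 then 1–93 → 32 + 93 = 125 bp
Sorted largest to smallest: 125, 11 bp.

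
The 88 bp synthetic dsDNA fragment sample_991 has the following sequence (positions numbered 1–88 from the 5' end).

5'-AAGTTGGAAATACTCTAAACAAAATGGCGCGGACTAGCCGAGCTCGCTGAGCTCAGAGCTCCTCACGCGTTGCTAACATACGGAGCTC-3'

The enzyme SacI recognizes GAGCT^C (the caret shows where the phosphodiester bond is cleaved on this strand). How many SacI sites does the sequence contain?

4

GAGCTC occurs starting at positions 40, 49, 56, 83.
SacI cuts at 4 sites.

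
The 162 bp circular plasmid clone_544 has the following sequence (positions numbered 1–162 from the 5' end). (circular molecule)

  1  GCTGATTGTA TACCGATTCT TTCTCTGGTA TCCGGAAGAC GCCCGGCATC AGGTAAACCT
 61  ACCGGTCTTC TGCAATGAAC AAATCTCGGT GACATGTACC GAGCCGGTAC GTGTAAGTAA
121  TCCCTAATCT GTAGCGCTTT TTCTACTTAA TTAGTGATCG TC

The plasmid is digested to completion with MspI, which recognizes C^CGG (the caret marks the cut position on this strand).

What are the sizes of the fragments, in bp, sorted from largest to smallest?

90, 42, 19, 11 bp

MspI sites (CCGG) start at positions 32, 43, 62, 104.
MspI cuts after the first base of each site, so after positions 32, 43, 62, 104.
Circular molecule, 4 cuts → 4 fragments:
  33–43 → 11 bp
  44–62 → 19 bp
  63–104 → 42 bp
  105–162 then 1–32 → 58 + 32 = 90 bp
Sorted largest to smallest: 90, 42, 19, 11 bp.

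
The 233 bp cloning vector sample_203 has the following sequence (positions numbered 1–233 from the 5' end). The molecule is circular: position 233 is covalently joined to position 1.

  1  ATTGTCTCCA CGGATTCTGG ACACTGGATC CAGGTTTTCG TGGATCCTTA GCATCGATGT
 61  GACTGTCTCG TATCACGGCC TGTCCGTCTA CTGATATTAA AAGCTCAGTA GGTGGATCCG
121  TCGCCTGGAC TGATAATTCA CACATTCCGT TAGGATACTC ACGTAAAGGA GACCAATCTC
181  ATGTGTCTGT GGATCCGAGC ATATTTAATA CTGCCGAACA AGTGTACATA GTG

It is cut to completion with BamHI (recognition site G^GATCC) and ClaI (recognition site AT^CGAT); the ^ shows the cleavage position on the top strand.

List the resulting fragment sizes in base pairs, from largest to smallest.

BamHI sites (GGATCC) start at positions 26, 42, 114, 191.
BamHI cuts after the first base of each site, so after positions 26, 42, 114, 191.
The ClaI site (ATCGAT) starts at position 53.
ClaI cuts after base 2 of each site, so after position 54.
Combined cut positions: 26, 42, 54, 114, 191.
Circular molecule, 5 cuts → 5 fragments:
  27–42 → 16 bp
  43–54 → 12 bp
  55–114 → 60 bp
  115–191 → 77 bp
  192–233 then 1–26 → 42 + 26 = 68 bp
Sorted largest to smallest: 77, 68, 60, 16, 12 bp.

77, 68, 60, 16, 12 bp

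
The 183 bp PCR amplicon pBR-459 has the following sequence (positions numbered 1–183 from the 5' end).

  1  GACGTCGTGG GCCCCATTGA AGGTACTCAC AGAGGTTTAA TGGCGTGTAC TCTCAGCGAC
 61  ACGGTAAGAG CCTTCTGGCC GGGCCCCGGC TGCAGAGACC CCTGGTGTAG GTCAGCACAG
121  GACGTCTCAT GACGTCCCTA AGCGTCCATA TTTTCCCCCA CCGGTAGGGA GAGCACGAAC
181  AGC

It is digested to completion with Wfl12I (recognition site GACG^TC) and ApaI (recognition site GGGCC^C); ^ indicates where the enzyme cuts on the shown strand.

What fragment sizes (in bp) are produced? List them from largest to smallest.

Wfl12I sites (GACGTC) start at positions 1, 121, 131.
Wfl12I cuts after base 4 of each site, so after positions 4, 124, 134.
ApaI sites (GGGCCC) start at positions 9, 81.
ApaI cuts after base 5 of each site (before the last base), so after positions 13, 85.
Combined cut positions: 4, 13, 85, 124, 134.
Linear molecule, 5 cuts → 6 fragments:
  1–4 → 4 bp
  5–13 → 9 bp
  14–85 → 72 bp
  86–124 → 39 bp
  125–134 → 10 bp
  135–183 → 49 bp
Sorted largest to smallest: 72, 49, 39, 10, 9, 4 bp.

72, 49, 39, 10, 9, 4 bp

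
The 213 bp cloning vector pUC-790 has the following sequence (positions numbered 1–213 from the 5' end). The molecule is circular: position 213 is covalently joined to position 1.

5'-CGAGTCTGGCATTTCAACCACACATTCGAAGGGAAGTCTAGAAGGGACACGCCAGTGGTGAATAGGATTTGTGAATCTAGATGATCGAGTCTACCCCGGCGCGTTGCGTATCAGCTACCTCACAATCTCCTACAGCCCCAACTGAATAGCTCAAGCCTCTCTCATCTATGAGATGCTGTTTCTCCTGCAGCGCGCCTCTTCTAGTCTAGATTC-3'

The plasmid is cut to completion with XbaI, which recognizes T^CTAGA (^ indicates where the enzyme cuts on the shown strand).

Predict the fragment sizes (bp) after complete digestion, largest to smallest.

129, 45, 39 bp

XbaI sites (TCTAGA) start at positions 37, 76, 205.
XbaI cuts after the first base of each site, so after positions 37, 76, 205.
Circular molecule, 3 cuts → 3 fragments:
  38–76 → 39 bp
  77–205 → 129 bp
  206–213 then 1–37 → 8 + 37 = 45 bp
Sorted largest to smallest: 129, 45, 39 bp.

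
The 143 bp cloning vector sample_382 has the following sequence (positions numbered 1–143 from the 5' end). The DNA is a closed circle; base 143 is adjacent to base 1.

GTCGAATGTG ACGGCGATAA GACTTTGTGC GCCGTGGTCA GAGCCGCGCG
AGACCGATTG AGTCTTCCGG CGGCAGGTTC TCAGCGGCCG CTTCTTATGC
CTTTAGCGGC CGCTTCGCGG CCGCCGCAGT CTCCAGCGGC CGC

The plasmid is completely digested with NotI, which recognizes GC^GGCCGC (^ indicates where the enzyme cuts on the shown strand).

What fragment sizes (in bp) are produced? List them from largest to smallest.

91, 22, 19, 11 bp

NotI sites (GCGGCCGC) start at positions 84, 106, 117, 136.
NotI cuts after base 2 of each site, so after positions 85, 107, 118, 137.
Circular molecule, 4 cuts → 4 fragments:
  86–107 → 22 bp
  108–118 → 11 bp
  119–137 → 19 bp
  138–143 then 1–85 → 6 + 85 = 91 bp
Sorted largest to smallest: 91, 22, 19, 11 bp.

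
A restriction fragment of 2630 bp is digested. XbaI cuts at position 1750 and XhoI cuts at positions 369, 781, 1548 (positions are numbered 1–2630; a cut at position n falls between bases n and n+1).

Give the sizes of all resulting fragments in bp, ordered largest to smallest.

Combined cut positions (sorted): 369, 781, 1548, 1750.
Linear molecule, 4 cuts → 5 fragments:
  369 − 0 = 369 bp
  781 − 369 = 412 bp
  1548 − 781 = 767 bp
  1750 − 1548 = 202 bp
  2630 − 1750 = 880 bp
Sorted largest to smallest: 880, 767, 412, 369, 202 bp.

880, 767, 412, 369, 202 bp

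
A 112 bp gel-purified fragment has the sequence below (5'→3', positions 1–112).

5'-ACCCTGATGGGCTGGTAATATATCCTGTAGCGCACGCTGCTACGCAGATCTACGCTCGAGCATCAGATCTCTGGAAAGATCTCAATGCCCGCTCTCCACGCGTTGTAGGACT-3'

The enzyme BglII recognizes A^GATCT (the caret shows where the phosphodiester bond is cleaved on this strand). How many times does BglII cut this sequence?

AGATCT occurs starting at positions 46, 65, 77.
BglII cuts at 3 sites.

3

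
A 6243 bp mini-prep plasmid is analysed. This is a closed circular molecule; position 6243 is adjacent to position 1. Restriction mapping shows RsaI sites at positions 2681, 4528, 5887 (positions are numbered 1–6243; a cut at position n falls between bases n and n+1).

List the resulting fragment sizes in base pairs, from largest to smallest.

3037, 1847, 1359 bp

Circular molecule, 3 cuts → 3 fragments:
  4528 − 2681 = 1847 bp
  5887 − 4528 = 1359 bp
  wrap: 6243 − 5887 + 2681 = 3037 bp
Sorted largest to smallest: 3037, 1847, 1359 bp.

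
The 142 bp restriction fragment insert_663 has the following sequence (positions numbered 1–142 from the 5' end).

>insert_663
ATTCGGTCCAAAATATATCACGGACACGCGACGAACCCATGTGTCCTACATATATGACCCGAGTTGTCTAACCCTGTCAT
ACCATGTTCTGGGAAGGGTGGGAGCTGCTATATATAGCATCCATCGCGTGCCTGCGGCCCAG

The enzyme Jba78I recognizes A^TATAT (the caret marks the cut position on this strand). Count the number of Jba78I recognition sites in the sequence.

3

ATATAT occurs starting at positions 13, 50, 110.
Jba78I cuts at 3 sites.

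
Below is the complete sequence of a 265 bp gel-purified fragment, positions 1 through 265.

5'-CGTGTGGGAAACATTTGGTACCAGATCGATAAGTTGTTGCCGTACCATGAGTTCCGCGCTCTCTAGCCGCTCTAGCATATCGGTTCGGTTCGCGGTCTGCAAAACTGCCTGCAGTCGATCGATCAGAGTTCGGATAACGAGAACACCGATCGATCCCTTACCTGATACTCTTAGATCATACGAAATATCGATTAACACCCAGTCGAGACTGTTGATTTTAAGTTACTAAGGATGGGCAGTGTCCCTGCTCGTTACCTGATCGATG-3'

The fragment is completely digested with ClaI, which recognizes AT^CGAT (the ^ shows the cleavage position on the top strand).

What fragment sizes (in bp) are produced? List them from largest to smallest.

93, 72, 38, 31, 26, 5 bp

ClaI sites (ATCGAT) start at positions 25, 118, 149, 187, 259.
ClaI cuts after base 2 of each site, so after positions 26, 119, 150, 188, 260.
Linear molecule, 5 cuts → 6 fragments:
  1–26 → 26 bp
  27–119 → 93 bp
  120–150 → 31 bp
  151–188 → 38 bp
  189–260 → 72 bp
  261–265 → 5 bp
Sorted largest to smallest: 93, 72, 38, 31, 26, 5 bp.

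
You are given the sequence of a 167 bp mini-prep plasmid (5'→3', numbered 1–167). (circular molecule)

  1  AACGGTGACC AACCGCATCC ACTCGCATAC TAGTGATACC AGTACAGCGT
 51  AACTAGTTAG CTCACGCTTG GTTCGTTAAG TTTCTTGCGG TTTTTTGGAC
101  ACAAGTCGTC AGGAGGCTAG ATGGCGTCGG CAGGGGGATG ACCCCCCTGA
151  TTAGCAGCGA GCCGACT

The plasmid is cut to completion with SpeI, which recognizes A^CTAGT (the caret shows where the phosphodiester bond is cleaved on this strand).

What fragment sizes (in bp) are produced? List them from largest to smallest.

144, 23 bp

SpeI sites (ACTAGT) start at positions 29, 52.
SpeI cuts after the first base of each site, so after positions 29, 52.
Circular molecule, 2 cuts → 2 fragments:
  30–52 → 23 bp
  53–167 then 1–29 → 115 + 29 = 144 bp
Sorted largest to smallest: 144, 23 bp.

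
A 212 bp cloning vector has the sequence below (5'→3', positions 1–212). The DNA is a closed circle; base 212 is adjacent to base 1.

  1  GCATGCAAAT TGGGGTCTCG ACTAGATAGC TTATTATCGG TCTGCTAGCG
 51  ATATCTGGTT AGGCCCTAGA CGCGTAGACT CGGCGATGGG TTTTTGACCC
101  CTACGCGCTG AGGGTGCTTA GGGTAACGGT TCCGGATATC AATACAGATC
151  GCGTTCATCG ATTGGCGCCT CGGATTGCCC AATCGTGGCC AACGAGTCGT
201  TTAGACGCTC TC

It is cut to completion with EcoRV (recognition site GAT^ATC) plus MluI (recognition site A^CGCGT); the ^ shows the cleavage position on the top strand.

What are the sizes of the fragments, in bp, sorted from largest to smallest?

127, 67, 18 bp

EcoRV sites (GATATC) start at positions 50, 135.
EcoRV cuts after base 3 of each site, so after positions 52, 137.
The MluI site (ACGCGT) starts at position 70.
MluI cuts after the first base of each site, so after position 70.
Combined cut positions: 52, 70, 137.
Circular molecule, 3 cuts → 3 fragments:
  53–70 → 18 bp
  71–137 → 67 bp
  138–212 then 1–52 → 75 + 52 = 127 bp
Sorted largest to smallest: 127, 67, 18 bp.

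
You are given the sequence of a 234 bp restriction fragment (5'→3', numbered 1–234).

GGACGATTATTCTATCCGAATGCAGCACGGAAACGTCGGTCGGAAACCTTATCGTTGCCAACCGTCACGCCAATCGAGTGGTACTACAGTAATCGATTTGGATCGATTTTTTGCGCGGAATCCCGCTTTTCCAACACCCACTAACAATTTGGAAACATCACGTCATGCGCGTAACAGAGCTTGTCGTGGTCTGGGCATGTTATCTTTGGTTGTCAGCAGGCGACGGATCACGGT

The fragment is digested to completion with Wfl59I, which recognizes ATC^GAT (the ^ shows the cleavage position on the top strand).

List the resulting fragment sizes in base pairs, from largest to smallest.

Wfl59I sites (ATCGAT) start at positions 92, 102.
Wfl59I cuts after base 3 of each site, so after positions 94, 104.
Linear molecule, 2 cuts → 3 fragments:
  1–94 → 94 bp
  95–104 → 10 bp
  105–234 → 130 bp
Sorted largest to smallest: 130, 94, 10 bp.

130, 94, 10 bp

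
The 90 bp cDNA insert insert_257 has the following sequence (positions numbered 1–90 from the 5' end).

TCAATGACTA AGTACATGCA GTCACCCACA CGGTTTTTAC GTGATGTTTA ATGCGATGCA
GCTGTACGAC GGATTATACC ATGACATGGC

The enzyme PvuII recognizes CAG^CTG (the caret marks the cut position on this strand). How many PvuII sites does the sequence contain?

CAGCTG occurs starting at position 59.
PvuII cuts at 1 site.

1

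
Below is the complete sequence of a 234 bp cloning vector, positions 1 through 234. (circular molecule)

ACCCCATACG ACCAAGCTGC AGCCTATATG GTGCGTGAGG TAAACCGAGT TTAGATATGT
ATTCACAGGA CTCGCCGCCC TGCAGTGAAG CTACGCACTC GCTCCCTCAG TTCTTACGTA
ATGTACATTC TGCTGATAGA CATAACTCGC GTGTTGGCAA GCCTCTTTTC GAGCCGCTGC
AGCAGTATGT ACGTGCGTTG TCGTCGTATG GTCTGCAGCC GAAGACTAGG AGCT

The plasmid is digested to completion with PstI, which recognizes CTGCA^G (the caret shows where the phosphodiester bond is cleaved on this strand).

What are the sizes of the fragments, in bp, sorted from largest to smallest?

97, 63, 38, 36 bp

PstI sites (CTGCAG) start at positions 17, 80, 177, 213.
PstI cuts after base 5 of each site (before the last base), so after positions 21, 84, 181, 217.
Circular molecule, 4 cuts → 4 fragments:
  22–84 → 63 bp
  85–181 → 97 bp
  182–217 → 36 bp
  218–234 then 1–21 → 17 + 21 = 38 bp
Sorted largest to smallest: 97, 63, 38, 36 bp.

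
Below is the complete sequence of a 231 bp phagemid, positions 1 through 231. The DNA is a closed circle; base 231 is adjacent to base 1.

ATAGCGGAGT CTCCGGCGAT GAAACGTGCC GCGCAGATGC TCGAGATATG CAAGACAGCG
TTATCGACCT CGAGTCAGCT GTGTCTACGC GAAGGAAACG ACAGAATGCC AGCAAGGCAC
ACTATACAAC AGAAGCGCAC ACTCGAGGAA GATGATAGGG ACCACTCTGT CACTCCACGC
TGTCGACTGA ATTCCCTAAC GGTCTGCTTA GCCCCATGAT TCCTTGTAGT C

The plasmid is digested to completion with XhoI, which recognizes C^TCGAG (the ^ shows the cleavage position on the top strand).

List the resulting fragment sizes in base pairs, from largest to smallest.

129, 73, 29 bp

XhoI sites (CTCGAG) start at positions 40, 69, 142.
XhoI cuts after the first base of each site, so after positions 40, 69, 142.
Circular molecule, 3 cuts → 3 fragments:
  41–69 → 29 bp
  70–142 → 73 bp
  143–231 then 1–40 → 89 + 40 = 129 bp
Sorted largest to smallest: 129, 73, 29 bp.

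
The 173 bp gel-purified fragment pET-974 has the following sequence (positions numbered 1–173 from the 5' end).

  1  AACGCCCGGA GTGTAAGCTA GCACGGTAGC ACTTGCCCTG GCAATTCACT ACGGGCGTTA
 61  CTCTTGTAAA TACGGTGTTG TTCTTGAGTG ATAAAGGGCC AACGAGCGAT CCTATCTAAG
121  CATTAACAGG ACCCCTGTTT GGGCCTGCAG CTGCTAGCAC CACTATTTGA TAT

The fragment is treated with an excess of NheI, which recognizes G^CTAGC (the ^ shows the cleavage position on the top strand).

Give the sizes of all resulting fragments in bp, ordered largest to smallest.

136, 20, 17 bp

NheI sites (GCTAGC) start at positions 17, 153.
NheI cuts after the first base of each site, so after positions 17, 153.
Linear molecule, 2 cuts → 3 fragments:
  1–17 → 17 bp
  18–153 → 136 bp
  154–173 → 20 bp
Sorted largest to smallest: 136, 20, 17 bp.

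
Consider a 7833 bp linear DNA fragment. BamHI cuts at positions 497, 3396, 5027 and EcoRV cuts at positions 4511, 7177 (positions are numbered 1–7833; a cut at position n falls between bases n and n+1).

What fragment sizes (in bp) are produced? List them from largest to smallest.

Combined cut positions (sorted): 497, 3396, 4511, 5027, 7177.
Linear molecule, 5 cuts → 6 fragments:
  497 − 0 = 497 bp
  3396 − 497 = 2899 bp
  4511 − 3396 = 1115 bp
  5027 − 4511 = 516 bp
  7177 − 5027 = 2150 bp
  7833 − 7177 = 656 bp
Sorted largest to smallest: 2899, 2150, 1115, 656, 516, 497 bp.

2899, 2150, 1115, 656, 516, 497 bp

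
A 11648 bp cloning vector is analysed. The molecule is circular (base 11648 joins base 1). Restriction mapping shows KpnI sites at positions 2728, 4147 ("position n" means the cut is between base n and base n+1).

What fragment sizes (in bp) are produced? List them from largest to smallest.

Circular molecule, 2 cuts → 2 fragments:
  4147 − 2728 = 1419 bp
  wrap: 11648 − 4147 + 2728 = 10229 bp
Sorted largest to smallest: 10229, 1419 bp.

10229, 1419 bp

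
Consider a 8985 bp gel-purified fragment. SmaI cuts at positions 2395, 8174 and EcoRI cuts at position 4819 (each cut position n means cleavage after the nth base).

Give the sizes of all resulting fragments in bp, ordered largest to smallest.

3355, 2424, 2395, 811 bp

Combined cut positions (sorted): 2395, 4819, 8174.
Linear molecule, 3 cuts → 4 fragments:
  2395 − 0 = 2395 bp
  4819 − 2395 = 2424 bp
  8174 − 4819 = 3355 bp
  8985 − 8174 = 811 bp
Sorted largest to smallest: 3355, 2424, 2395, 811 bp.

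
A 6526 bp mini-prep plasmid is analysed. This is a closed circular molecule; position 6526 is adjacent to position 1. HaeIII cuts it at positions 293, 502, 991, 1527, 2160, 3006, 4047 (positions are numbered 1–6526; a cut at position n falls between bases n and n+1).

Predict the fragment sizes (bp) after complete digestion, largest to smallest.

Circular molecule, 7 cuts → 7 fragments:
  502 − 293 = 209 bp
  991 − 502 = 489 bp
  1527 − 991 = 536 bp
  2160 − 1527 = 633 bp
  3006 − 2160 = 846 bp
  4047 − 3006 = 1041 bp
  wrap: 6526 − 4047 + 293 = 2772 bp
Sorted largest to smallest: 2772, 1041, 846, 633, 536, 489, 209 bp.

2772, 1041, 846, 633, 536, 489, 209 bp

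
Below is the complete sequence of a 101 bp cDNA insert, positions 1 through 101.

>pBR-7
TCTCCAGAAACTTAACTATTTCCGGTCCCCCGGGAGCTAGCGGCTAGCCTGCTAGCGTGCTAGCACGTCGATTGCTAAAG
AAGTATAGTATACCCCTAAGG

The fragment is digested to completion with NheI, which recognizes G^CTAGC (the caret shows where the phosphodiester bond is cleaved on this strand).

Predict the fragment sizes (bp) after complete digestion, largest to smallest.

42, 36, 8, 8, 7 bp

NheI sites (GCTAGC) start at positions 36, 43, 51, 59.
NheI cuts after the first base of each site, so after positions 36, 43, 51, 59.
Linear molecule, 4 cuts → 5 fragments:
  1–36 → 36 bp
  37–43 → 7 bp
  44–51 → 8 bp
  52–59 → 8 bp
  60–101 → 42 bp
Sorted largest to smallest: 42, 36, 8, 8, 7 bp.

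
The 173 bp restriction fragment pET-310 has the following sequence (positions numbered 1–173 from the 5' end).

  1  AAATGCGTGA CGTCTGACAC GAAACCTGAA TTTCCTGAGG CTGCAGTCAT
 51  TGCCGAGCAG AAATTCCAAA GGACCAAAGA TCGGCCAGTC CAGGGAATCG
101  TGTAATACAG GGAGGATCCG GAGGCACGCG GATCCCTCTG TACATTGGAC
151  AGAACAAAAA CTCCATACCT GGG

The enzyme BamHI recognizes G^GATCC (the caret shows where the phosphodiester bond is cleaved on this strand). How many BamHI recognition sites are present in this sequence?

2

GGATCC occurs starting at positions 114, 130.
BamHI cuts at 2 sites.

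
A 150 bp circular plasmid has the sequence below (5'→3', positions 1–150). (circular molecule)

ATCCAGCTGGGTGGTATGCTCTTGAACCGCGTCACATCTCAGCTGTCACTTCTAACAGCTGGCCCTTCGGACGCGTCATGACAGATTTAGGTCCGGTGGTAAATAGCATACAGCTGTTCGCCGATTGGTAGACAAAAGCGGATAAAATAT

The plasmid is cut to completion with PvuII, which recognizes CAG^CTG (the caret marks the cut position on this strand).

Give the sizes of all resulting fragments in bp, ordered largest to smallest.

PvuII sites (CAGCTG) start at positions 4, 40, 56, 111.
PvuII cuts after base 3 of each site, so after positions 6, 42, 58, 113.
Circular molecule, 4 cuts → 4 fragments:
  7–42 → 36 bp
  43–58 → 16 bp
  59–113 → 55 bp
  114–150 then 1–6 → 37 + 6 = 43 bp
Sorted largest to smallest: 55, 43, 36, 16 bp.

55, 43, 36, 16 bp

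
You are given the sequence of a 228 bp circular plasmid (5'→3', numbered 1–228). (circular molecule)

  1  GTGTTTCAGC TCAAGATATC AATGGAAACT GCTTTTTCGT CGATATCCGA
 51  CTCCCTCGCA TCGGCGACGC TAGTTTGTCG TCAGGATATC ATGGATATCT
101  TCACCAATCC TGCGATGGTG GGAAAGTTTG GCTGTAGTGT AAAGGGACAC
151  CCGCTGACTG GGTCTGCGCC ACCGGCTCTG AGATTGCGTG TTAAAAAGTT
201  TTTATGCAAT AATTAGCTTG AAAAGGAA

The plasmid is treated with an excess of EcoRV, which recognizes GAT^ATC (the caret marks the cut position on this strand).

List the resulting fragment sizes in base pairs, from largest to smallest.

149, 43, 27, 9 bp

EcoRV sites (GATATC) start at positions 15, 42, 85, 94.
EcoRV cuts after base 3 of each site, so after positions 17, 44, 87, 96.
Circular molecule, 4 cuts → 4 fragments:
  18–44 → 27 bp
  45–87 → 43 bp
  88–96 → 9 bp
  97–228 then 1–17 → 132 + 17 = 149 bp
Sorted largest to smallest: 149, 43, 27, 9 bp.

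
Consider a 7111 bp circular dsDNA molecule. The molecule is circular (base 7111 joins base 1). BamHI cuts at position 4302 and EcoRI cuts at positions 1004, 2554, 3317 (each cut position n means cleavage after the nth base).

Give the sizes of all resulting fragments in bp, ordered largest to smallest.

Combined cut positions (sorted): 1004, 2554, 3317, 4302.
Circular molecule, 4 cuts → 4 fragments:
  2554 − 1004 = 1550 bp
  3317 − 2554 = 763 bp
  4302 − 3317 = 985 bp
  wrap: 7111 − 4302 + 1004 = 3813 bp
Sorted largest to smallest: 3813, 1550, 985, 763 bp.

3813, 1550, 985, 763 bp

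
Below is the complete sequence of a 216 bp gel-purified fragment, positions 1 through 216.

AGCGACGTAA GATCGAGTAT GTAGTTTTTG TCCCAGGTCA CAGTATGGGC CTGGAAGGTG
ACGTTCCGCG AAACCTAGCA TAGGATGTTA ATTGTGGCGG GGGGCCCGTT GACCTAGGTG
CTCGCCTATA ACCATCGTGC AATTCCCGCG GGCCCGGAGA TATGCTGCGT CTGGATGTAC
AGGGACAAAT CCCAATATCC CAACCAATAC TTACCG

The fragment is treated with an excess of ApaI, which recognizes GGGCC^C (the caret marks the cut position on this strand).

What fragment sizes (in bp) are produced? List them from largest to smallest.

ApaI sites (GGGCCC) start at positions 102, 150.
ApaI cuts after base 5 of each site (before the last base), so after positions 106, 154.
Linear molecule, 2 cuts → 3 fragments:
  1–106 → 106 bp
  107–154 → 48 bp
  155–216 → 62 bp
Sorted largest to smallest: 106, 62, 48 bp.

106, 62, 48 bp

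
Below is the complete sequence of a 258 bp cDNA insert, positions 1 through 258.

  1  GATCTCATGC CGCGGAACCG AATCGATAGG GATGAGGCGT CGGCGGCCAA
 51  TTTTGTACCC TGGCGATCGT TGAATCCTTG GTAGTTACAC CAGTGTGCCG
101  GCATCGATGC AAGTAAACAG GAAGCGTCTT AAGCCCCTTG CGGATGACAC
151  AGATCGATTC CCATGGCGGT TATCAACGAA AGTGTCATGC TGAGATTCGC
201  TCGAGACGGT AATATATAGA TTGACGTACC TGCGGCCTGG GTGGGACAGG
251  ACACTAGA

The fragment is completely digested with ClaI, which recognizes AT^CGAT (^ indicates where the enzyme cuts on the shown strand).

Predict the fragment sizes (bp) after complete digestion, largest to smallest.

ClaI sites (ATCGAT) start at positions 22, 103, 153.
ClaI cuts after base 2 of each site, so after positions 23, 104, 154.
Linear molecule, 3 cuts → 4 fragments:
  1–23 → 23 bp
  24–104 → 81 bp
  105–154 → 50 bp
  155–258 → 104 bp
Sorted largest to smallest: 104, 81, 50, 23 bp.

104, 81, 50, 23 bp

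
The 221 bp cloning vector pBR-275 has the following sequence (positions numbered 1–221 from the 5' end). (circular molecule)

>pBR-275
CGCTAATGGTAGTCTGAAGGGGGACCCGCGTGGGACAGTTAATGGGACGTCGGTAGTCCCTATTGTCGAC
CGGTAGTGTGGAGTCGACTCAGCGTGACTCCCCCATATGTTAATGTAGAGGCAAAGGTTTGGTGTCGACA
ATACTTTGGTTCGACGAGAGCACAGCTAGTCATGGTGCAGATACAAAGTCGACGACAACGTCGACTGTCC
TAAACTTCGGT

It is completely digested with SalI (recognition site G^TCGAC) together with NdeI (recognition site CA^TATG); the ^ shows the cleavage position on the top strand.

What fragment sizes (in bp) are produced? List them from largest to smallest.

86, 54, 29, 22, 18, 12 bp

SalI sites (GTCGAC) start at positions 65, 83, 134, 188, 200.
SalI cuts after the first base of each site, so after positions 65, 83, 134, 188, 200.
The NdeI site (CATATG) starts at position 104.
NdeI cuts after base 2 of each site, so after position 105.
Combined cut positions: 65, 83, 105, 134, 188, 200.
Circular molecule, 6 cuts → 6 fragments:
  66–83 → 18 bp
  84–105 → 22 bp
  106–134 → 29 bp
  135–188 → 54 bp
  189–200 → 12 bp
  201–221 then 1–65 → 21 + 65 = 86 bp
Sorted largest to smallest: 86, 54, 29, 22, 18, 12 bp.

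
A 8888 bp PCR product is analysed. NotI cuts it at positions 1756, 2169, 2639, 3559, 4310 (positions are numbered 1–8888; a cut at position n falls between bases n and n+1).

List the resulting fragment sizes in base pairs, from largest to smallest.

Linear molecule, 5 cuts → 6 fragments:
  1756 − 0 = 1756 bp
  2169 − 1756 = 413 bp
  2639 − 2169 = 470 bp
  3559 − 2639 = 920 bp
  4310 − 3559 = 751 bp
  8888 − 4310 = 4578 bp
Sorted largest to smallest: 4578, 1756, 920, 751, 470, 413 bp.

4578, 1756, 920, 751, 470, 413 bp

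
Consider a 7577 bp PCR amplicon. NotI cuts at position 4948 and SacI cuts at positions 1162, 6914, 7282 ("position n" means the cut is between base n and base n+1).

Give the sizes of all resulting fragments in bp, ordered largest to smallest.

3786, 1966, 1162, 368, 295 bp

Combined cut positions (sorted): 1162, 4948, 6914, 7282.
Linear molecule, 4 cuts → 5 fragments:
  1162 − 0 = 1162 bp
  4948 − 1162 = 3786 bp
  6914 − 4948 = 1966 bp
  7282 − 6914 = 368 bp
  7577 − 7282 = 295 bp
Sorted largest to smallest: 3786, 1966, 1162, 368, 295 bp.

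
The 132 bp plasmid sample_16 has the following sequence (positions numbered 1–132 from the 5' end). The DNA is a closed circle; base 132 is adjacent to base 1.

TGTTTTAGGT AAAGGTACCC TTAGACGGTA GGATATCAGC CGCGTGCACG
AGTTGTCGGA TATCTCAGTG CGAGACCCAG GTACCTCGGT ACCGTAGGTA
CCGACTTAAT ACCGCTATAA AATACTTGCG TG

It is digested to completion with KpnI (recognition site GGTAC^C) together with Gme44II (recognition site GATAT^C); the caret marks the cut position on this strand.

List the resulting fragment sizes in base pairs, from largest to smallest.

KpnI sites (GGTACC) start at positions 14, 80, 88, 97.
KpnI cuts after base 5 of each site (before the last base), so after positions 18, 84, 92, 101.
Gme44II sites (GATATC) start at positions 32, 59.
Gme44II cuts after base 5 of each site (before the last base), so after positions 36, 63.
Combined cut positions: 18, 36, 63, 84, 92, 101.
Circular molecule, 6 cuts → 6 fragments:
  19–36 → 18 bp
  37–63 → 27 bp
  64–84 → 21 bp
  85–92 → 8 bp
  93–101 → 9 bp
  102–132 then 1–18 → 31 + 18 = 49 bp
Sorted largest to smallest: 49, 27, 21, 18, 9, 8 bp.

49, 27, 21, 18, 9, 8 bp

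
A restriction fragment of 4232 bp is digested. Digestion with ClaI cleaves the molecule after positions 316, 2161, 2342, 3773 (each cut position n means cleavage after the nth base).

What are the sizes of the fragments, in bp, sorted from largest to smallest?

1845, 1431, 459, 316, 181 bp

Linear molecule, 4 cuts → 5 fragments:
  316 − 0 = 316 bp
  2161 − 316 = 1845 bp
  2342 − 2161 = 181 bp
  3773 − 2342 = 1431 bp
  4232 − 3773 = 459 bp
Sorted largest to smallest: 1845, 1431, 459, 316, 181 bp.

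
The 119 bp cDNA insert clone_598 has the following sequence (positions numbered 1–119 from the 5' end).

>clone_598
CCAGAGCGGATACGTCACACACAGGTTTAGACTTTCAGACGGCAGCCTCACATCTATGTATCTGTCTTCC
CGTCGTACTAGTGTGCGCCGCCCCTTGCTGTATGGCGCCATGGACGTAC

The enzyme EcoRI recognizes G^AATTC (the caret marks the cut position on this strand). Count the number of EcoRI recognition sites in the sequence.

No occurrence of GAATTC is present in the sequence.
EcoRI does not cut: 0 sites.

0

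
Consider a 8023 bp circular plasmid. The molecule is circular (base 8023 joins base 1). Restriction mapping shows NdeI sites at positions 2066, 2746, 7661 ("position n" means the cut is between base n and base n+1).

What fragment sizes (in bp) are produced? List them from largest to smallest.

Circular molecule, 3 cuts → 3 fragments:
  2746 − 2066 = 680 bp
  7661 − 2746 = 4915 bp
  wrap: 8023 − 7661 + 2066 = 2428 bp
Sorted largest to smallest: 4915, 2428, 680 bp.

4915, 2428, 680 bp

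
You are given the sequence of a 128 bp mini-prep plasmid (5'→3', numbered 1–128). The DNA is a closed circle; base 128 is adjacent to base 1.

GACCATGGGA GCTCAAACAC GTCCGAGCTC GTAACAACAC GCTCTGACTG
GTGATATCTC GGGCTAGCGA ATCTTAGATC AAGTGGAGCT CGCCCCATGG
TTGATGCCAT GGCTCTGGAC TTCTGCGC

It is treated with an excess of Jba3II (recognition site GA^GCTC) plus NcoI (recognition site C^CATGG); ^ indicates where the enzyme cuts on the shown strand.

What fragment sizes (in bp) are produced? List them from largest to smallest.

Jba3II sites (GAGCTC) start at positions 9, 25, 86.
Jba3II cuts after base 2 of each site, so after positions 10, 26, 87.
NcoI sites (CCATGG) start at positions 3, 95, 107.
NcoI cuts after the first base of each site, so after positions 3, 95, 107.
Combined cut positions: 3, 10, 26, 87, 95, 107.
Circular molecule, 6 cuts → 6 fragments:
  4–10 → 7 bp
  11–26 → 16 bp
  27–87 → 61 bp
  88–95 → 8 bp
  96–107 → 12 bp
  108–128 then 1–3 → 21 + 3 = 24 bp
Sorted largest to smallest: 61, 24, 16, 12, 8, 7 bp.

61, 24, 16, 12, 8, 7 bp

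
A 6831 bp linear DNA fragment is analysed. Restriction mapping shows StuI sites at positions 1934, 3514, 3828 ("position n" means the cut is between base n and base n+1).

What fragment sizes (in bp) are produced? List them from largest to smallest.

3003, 1934, 1580, 314 bp

Linear molecule, 3 cuts → 4 fragments:
  1934 − 0 = 1934 bp
  3514 − 1934 = 1580 bp
  3828 − 3514 = 314 bp
  6831 − 3828 = 3003 bp
Sorted largest to smallest: 3003, 1934, 1580, 314 bp.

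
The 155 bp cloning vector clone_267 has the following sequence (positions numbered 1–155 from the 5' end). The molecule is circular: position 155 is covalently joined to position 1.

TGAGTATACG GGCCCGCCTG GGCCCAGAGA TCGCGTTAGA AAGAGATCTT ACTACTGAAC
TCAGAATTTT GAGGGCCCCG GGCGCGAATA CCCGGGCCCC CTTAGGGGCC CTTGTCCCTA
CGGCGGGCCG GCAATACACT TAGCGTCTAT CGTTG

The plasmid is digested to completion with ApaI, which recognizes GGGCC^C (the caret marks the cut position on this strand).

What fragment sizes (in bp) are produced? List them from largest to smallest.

ApaI sites (GGGCCC) start at positions 10, 20, 73, 94, 106.
ApaI cuts after base 5 of each site (before the last base), so after positions 14, 24, 77, 98, 110.
Circular molecule, 5 cuts → 5 fragments:
  15–24 → 10 bp
  25–77 → 53 bp
  78–98 → 21 bp
  99–110 → 12 bp
  111–155 then 1–14 → 45 + 14 = 59 bp
Sorted largest to smallest: 59, 53, 21, 12, 10 bp.

59, 53, 21, 12, 10 bp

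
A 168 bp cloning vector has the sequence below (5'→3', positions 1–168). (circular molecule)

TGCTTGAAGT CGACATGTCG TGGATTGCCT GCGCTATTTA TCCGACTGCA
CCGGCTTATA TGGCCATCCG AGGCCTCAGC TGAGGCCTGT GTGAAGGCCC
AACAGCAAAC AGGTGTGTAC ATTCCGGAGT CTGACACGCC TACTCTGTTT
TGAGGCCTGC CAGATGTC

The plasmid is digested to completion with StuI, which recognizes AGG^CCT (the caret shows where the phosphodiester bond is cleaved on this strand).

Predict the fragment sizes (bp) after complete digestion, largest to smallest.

86, 70, 12 bp

StuI sites (AGGCCT) start at positions 71, 83, 153.
StuI cuts after base 3 of each site, so after positions 73, 85, 155.
Circular molecule, 3 cuts → 3 fragments:
  74–85 → 12 bp
  86–155 → 70 bp
  156–168 then 1–73 → 13 + 73 = 86 bp
Sorted largest to smallest: 86, 70, 12 bp.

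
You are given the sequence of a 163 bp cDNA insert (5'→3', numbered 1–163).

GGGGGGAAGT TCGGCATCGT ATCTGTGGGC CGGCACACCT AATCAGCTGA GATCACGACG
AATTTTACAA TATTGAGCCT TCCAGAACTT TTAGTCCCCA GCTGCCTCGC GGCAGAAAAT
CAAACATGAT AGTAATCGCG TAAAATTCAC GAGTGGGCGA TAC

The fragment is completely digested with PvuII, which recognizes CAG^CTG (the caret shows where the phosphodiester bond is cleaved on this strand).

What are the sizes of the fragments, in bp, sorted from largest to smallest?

62, 55, 46 bp

PvuII sites (CAGCTG) start at positions 44, 99.
PvuII cuts after base 3 of each site, so after positions 46, 101.
Linear molecule, 2 cuts → 3 fragments:
  1–46 → 46 bp
  47–101 → 55 bp
  102–163 → 62 bp
Sorted largest to smallest: 62, 55, 46 bp.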